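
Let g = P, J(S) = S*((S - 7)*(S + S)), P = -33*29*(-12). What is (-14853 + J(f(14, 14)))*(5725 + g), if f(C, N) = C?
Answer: -208383781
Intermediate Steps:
P = 11484 (P = -957*(-12) = 11484)
J(S) = 2*S²*(-7 + S) (J(S) = S*((-7 + S)*(2*S)) = S*(2*S*(-7 + S)) = 2*S²*(-7 + S))
g = 11484
(-14853 + J(f(14, 14)))*(5725 + g) = (-14853 + 2*14²*(-7 + 14))*(5725 + 11484) = (-14853 + 2*196*7)*17209 = (-14853 + 2744)*17209 = -12109*17209 = -208383781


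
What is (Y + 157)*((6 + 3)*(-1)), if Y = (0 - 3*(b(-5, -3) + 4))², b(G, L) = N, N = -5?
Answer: -1494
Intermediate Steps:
b(G, L) = -5
Y = 9 (Y = (0 - 3*(-5 + 4))² = (0 - 3*(-1))² = (0 + 3)² = 3² = 9)
(Y + 157)*((6 + 3)*(-1)) = (9 + 157)*((6 + 3)*(-1)) = 166*(9*(-1)) = 166*(-9) = -1494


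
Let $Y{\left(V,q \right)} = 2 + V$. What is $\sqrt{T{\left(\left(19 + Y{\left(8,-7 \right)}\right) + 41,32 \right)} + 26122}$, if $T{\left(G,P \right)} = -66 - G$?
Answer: $\sqrt{25986} \approx 161.2$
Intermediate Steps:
$\sqrt{T{\left(\left(19 + Y{\left(8,-7 \right)}\right) + 41,32 \right)} + 26122} = \sqrt{\left(-66 - \left(\left(19 + \left(2 + 8\right)\right) + 41\right)\right) + 26122} = \sqrt{\left(-66 - \left(\left(19 + 10\right) + 41\right)\right) + 26122} = \sqrt{\left(-66 - \left(29 + 41\right)\right) + 26122} = \sqrt{\left(-66 - 70\right) + 26122} = \sqrt{-136 + 26122} = \sqrt{25986}$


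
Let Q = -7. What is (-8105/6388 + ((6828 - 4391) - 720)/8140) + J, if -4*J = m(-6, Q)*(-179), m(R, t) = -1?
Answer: -595482831/12999580 ≈ -45.808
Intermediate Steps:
J = -179/4 (J = -(-1)*(-179)/4 = -¼*179 = -179/4 ≈ -44.750)
(-8105/6388 + ((6828 - 4391) - 720)/8140) + J = (-8105/6388 + ((6828 - 4391) - 720)/8140) - 179/4 = (-8105*1/6388 + (2437 - 720)*(1/8140)) - 179/4 = (-8105/6388 + 1717*(1/8140)) - 179/4 = (-8105/6388 + 1717/8140) - 179/4 = -6875813/6499790 - 179/4 = -595482831/12999580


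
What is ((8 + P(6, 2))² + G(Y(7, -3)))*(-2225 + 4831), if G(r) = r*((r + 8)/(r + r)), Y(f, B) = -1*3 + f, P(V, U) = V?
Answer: 526412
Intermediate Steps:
Y(f, B) = -3 + f
G(r) = 4 + r/2 (G(r) = r*((8 + r)/((2*r))) = r*((8 + r)*(1/(2*r))) = r*((8 + r)/(2*r)) = 4 + r/2)
((8 + P(6, 2))² + G(Y(7, -3)))*(-2225 + 4831) = ((8 + 6)² + (4 + (-3 + 7)/2))*(-2225 + 4831) = (14² + (4 + (½)*4))*2606 = (196 + (4 + 2))*2606 = (196 + 6)*2606 = 202*2606 = 526412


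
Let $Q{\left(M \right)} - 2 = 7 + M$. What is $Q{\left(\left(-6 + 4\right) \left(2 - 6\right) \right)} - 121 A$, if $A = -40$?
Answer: $4857$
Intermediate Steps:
$Q{\left(M \right)} = 9 + M$ ($Q{\left(M \right)} = 2 + \left(7 + M\right) = 9 + M$)
$Q{\left(\left(-6 + 4\right) \left(2 - 6\right) \right)} - 121 A = \left(9 + \left(-6 + 4\right) \left(2 - 6\right)\right) - -4840 = \left(9 - -8\right) + 4840 = \left(9 + 8\right) + 4840 = 17 + 4840 = 4857$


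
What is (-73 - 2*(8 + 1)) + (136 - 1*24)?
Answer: 21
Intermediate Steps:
(-73 - 2*(8 + 1)) + (136 - 1*24) = (-73 - 2*9) + (136 - 24) = (-73 - 18) + 112 = -91 + 112 = 21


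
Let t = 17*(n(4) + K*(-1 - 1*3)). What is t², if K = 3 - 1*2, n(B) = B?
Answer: 0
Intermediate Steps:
K = 1 (K = 3 - 2 = 1)
t = 0 (t = 17*(4 + 1*(-1 - 1*3)) = 17*(4 + 1*(-1 - 3)) = 17*(4 + 1*(-4)) = 17*(4 - 4) = 17*0 = 0)
t² = 0² = 0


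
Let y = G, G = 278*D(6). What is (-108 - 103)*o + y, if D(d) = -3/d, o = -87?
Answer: 18218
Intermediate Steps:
G = -139 (G = 278*(-3/6) = 278*(-3*1/6) = 278*(-1/2) = -139)
y = -139
(-108 - 103)*o + y = (-108 - 103)*(-87) - 139 = -211*(-87) - 139 = 18357 - 139 = 18218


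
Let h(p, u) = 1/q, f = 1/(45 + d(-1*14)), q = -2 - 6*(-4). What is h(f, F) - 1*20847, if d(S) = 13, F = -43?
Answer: -458633/22 ≈ -20847.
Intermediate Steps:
q = 22 (q = -2 + 24 = 22)
f = 1/58 (f = 1/(45 + 13) = 1/58 ≈ 0.017241)
h(p, u) = 1/22
h(f, F) - 1*20847 = 1/22 - 1*20847 = 1/22 - 20847 = -458633/22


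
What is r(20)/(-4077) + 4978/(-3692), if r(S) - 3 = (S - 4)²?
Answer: -10625767/7526142 ≈ -1.4118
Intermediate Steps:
r(S) = 3 + (-4 + S)² (r(S) = 3 + (S - 4)² = 3 + (-4 + S)²)
r(20)/(-4077) + 4978/(-3692) = (3 + (-4 + 20)²)/(-4077) + 4978/(-3692) = (3 + 16²)*(-1/4077) + 4978*(-1/3692) = (3 + 256)*(-1/4077) - 2489/1846 = 259*(-1/4077) - 2489/1846 = -259/4077 - 2489/1846 = -10625767/7526142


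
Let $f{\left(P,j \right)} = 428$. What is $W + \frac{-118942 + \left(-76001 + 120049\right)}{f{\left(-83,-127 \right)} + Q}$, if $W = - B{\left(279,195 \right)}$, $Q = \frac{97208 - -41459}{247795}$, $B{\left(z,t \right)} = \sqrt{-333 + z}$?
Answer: $- \frac{18558358730}{106194927} - 3 i \sqrt{6} \approx -174.76 - 7.3485 i$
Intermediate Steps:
$Q = \frac{138667}{247795}$ ($Q = \left(97208 + 41459\right) \frac{1}{247795} = 138667 \cdot \frac{1}{247795} = \frac{138667}{247795} \approx 0.5596$)
$W = - 3 i \sqrt{6}$ ($W = - \sqrt{-333 + 279} = - \sqrt{-54} = - 3 i \sqrt{6} \approx - 7.3485 i$)
$W + \frac{-118942 + \left(-76001 + 120049\right)}{f{\left(-83,-127 \right)} + Q} = - 3 i \sqrt{6} + \frac{-118942 + \left(-76001 + 120049\right)}{428 + \frac{138667}{247795}} = - 3 i \sqrt{6} + \frac{-118942 + 44048}{\frac{106194927}{247795}} = - 3 i \sqrt{6} - \frac{18558358730}{106194927} = - \frac{18558358730}{106194927} - 3 i \sqrt{6}$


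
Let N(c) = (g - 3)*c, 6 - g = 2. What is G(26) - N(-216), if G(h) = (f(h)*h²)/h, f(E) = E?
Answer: 892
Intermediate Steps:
g = 4 (g = 6 - 1*2 = 6 - 2 = 4)
N(c) = c (N(c) = (4 - 3)*c = 1*c = c)
G(h) = h² (G(h) = (h*h²)/h = h³/h = h²)
G(26) - N(-216) = 26² - 1*(-216) = 676 + 216 = 892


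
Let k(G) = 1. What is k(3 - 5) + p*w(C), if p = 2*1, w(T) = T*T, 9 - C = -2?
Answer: 243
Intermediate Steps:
C = 11 (C = 9 - 1*(-2) = 9 + 2 = 11)
w(T) = T²
p = 2
k(3 - 5) + p*w(C) = 1 + 2*11² = 1 + 2*121 = 1 + 242 = 243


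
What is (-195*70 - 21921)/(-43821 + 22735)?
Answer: 35571/21086 ≈ 1.6869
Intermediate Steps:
(-195*70 - 21921)/(-43821 + 22735) = (-13650 - 21921)/(-21086) = -35571*(-1/21086) = 35571/21086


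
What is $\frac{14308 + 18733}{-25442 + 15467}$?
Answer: $- \frac{1739}{525} \approx -3.3124$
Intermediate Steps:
$\frac{14308 + 18733}{-25442 + 15467} = \frac{33041}{-9975} = 33041 \left(- \frac{1}{9975}\right) = - \frac{1739}{525}$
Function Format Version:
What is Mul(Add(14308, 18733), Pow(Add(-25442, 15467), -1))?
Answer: Rational(-1739, 525) ≈ -3.3124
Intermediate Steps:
Mul(Add(14308, 18733), Pow(Add(-25442, 15467), -1)) = Mul(33041, Pow(-9975, -1)) = Mul(33041, Rational(-1, 9975)) = Rational(-1739, 525)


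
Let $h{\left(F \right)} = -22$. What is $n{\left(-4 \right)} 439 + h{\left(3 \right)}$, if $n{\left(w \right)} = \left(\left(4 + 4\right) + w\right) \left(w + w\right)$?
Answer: $-14070$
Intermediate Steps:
$n{\left(w \right)} = 2 w \left(8 + w\right)$ ($n{\left(w \right)} = \left(8 + w\right) 2 w = 2 w \left(8 + w\right)$)
$n{\left(-4 \right)} 439 + h{\left(3 \right)} = 2 \left(-4\right) \left(8 - 4\right) 439 - 22 = 2 \left(-4\right) 4 \cdot 439 - 22 = \left(-32\right) 439 - 22 = -14048 - 22 = -14070$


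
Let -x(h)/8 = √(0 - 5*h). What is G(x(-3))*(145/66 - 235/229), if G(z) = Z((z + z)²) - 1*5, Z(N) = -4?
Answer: -53085/5038 ≈ -10.537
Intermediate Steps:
x(h) = -8*√5*√(-h) (x(h) = -8*√(0 - 5*h) = -8*√5*√(-h))
G(z) = -9 (G(z) = -4 - 1*5 = -4 - 5 = -9)
G(x(-3))*(145/66 - 235/229) = -9*(145/66 - 235/229) = -9*17695/15114 = -53085/5038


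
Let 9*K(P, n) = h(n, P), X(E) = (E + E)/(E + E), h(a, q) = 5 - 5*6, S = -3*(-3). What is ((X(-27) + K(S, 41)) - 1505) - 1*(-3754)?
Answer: 20225/9 ≈ 2247.2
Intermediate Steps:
S = 9
h(a, q) = -25 (h(a, q) = 5 - 30 = -25)
X(E) = 1 (X(E) = (2*E)/((2*E)) = (2*E)*(1/(2*E)) = 1)
K(P, n) = -25/9 (K(P, n) = (⅑)*(-25) = -25/9)
((X(-27) + K(S, 41)) - 1505) - 1*(-3754) = ((1 - 25/9) - 1505) - 1*(-3754) = (-16/9 - 1505) + 3754 = -13561/9 + 3754 = 20225/9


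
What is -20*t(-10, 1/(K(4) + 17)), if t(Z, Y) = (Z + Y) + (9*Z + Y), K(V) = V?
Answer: 41960/21 ≈ 1998.1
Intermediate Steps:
t(Z, Y) = 2*Y + 10*Z (t(Z, Y) = (Y + Z) + (Y + 9*Z) = 2*Y + 10*Z)
-20*t(-10, 1/(K(4) + 17)) = -20*(2/(4 + 17) + 10*(-10)) = -20*(2/21 - 100) = -20*(-2098/21) = 41960/21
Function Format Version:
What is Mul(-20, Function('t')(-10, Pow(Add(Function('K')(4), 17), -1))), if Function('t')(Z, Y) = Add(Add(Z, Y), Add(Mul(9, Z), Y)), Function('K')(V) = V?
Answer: Rational(41960, 21) ≈ 1998.1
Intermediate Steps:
Function('t')(Z, Y) = Add(Mul(2, Y), Mul(10, Z)) (Function('t')(Z, Y) = Add(Add(Y, Z), Add(Y, Mul(9, Z))) = Add(Mul(2, Y), Mul(10, Z)))
Mul(-20, Function('t')(-10, Pow(Add(Function('K')(4), 17), -1))) = Mul(-20, Add(Mul(2, Pow(Add(4, 17), -1)), Mul(10, -10))) = Mul(-20, Add(Mul(2, Pow(21, -1)), -100)) = Mul(-20, Add(Mul(2, Rational(1, 21)), -100)) = Mul(-20, Add(Rational(2, 21), -100)) = Mul(-20, Rational(-2098, 21)) = Rational(41960, 21)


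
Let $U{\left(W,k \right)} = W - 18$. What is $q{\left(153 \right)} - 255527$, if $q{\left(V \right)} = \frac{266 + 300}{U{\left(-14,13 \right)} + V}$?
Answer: $- \frac{30918201}{121} \approx -2.5552 \cdot 10^{5}$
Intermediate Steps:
$U{\left(W,k \right)} = -18 + W$
$q{\left(V \right)} = \frac{566}{-32 + V}$ ($q{\left(V \right)} = \frac{266 + 300}{\left(-18 - 14\right) + V} = \frac{566}{-32 + V}$)
$q{\left(153 \right)} - 255527 = \frac{566}{-32 + 153} - 255527 = \frac{566}{121} - 255527 = - \frac{30918201}{121}$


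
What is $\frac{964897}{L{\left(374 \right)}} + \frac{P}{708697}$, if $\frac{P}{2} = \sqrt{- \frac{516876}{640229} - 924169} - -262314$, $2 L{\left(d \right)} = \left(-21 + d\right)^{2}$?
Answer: $\frac{1433012588870}{88310024473} + \frac{2 i \sqrt{378810894200631133}}{453728371613} \approx 16.227 + 0.002713 i$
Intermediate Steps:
$L{\left(d \right)} = \frac{\left(-21 + d\right)^{2}}{2}$
$P = 524628 + \frac{2 i \sqrt{378810894200631133}}{640229}$ ($P = 2 \left(\sqrt{- \frac{516876}{640229} - 924169} - -262314\right) = 2 \left(\sqrt{\left(-516876\right) \frac{1}{640229} - 924169} + 262314\right) = 2 \left(\sqrt{- \frac{516876}{640229} - 924169} + 262314\right) = 2 \left(\sqrt{- \frac{591680311577}{640229}} + 262314\right) = 2 \left(\frac{i \sqrt{378810894200631133}}{640229} + 262314\right) = 2 \left(262314 + \frac{i \sqrt{378810894200631133}}{640229}\right) = 524628 + \frac{2 i \sqrt{378810894200631133}}{640229} \approx 5.2463 \cdot 10^{5} + 1922.7 i$)
$\frac{964897}{L{\left(374 \right)}} + \frac{P}{708697} = \frac{964897}{\frac{1}{2} \left(-21 + 374\right)^{2}} + \frac{524628 + \frac{2 i \sqrt{378810894200631133}}{640229}}{708697} = \frac{964897}{\frac{1}{2} \cdot 353^{2}} + \left(524628 + \frac{2 i \sqrt{378810894200631133}}{640229}\right) \frac{1}{708697} = \frac{964897}{\frac{1}{2} \cdot 124609} + \left(\frac{524628}{708697} + \frac{2 i \sqrt{378810894200631133}}{453728371613}\right) = \frac{964897}{\frac{124609}{2}} + \left(\frac{524628}{708697} + \frac{2 i \sqrt{378810894200631133}}{453728371613}\right) = 964897 \cdot \frac{2}{124609} + \left(\frac{524628}{708697} + \frac{2 i \sqrt{378810894200631133}}{453728371613}\right) = \frac{1929794}{124609} + \left(\frac{524628}{708697} + \frac{2 i \sqrt{378810894200631133}}{453728371613}\right) = \frac{1433012588870}{88310024473} + \frac{2 i \sqrt{378810894200631133}}{453728371613}$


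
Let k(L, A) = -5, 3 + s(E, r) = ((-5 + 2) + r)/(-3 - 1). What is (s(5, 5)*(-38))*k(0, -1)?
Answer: -665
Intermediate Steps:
s(E, r) = -9/4 - r/4 (s(E, r) = -3 + ((-5 + 2) + r)/(-3 - 1) = -3 + (-3 + r)/(-4) = -3 + (-3 + r)*(-¼) = -3 + (¾ - r/4) = -9/4 - r/4)
(s(5, 5)*(-38))*k(0, -1) = ((-9/4 - ¼*5)*(-38))*(-5) = ((-9/4 - 5/4)*(-38))*(-5) = -7/2*(-38)*(-5) = 133*(-5) = -665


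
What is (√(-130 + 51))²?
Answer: -79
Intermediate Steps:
(√(-130 + 51))² = (√(-79))² = (I*√79)² = -79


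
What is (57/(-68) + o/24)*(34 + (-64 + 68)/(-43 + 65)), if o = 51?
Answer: 8225/187 ≈ 43.984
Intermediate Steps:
(57/(-68) + o/24)*(34 + (-64 + 68)/(-43 + 65)) = (57/(-68) + 51/24)*(34 + (-64 + 68)/(-43 + 65)) = (57*(-1/68) + 51*(1/24))*(34 + 4/22) = (-57/68 + 17/8)*(34 + 4*(1/22)) = 175*(34 + 2/11)/136 = (175/136)*(376/11) = 8225/187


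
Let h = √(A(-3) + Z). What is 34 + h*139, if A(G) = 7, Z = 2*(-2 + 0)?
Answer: 34 + 139*√3 ≈ 274.75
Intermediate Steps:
Z = -4 (Z = 2*(-2) = -4)
h = √3 (h = √(7 - 4) = √3 ≈ 1.7320)
34 + h*139 = 34 + √3*139 = 34 + 139*√3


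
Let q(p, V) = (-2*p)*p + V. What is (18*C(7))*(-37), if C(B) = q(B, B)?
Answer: 60606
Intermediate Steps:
q(p, V) = V - 2*p**2 (q(p, V) = -2*p**2 + V = V - 2*p**2)
C(B) = B - 2*B**2
(18*C(7))*(-37) = (18*(7*(1 - 2*7)))*(-37) = (18*(7*(1 - 14)))*(-37) = (18*(7*(-13)))*(-37) = (18*(-91))*(-37) = -1638*(-37) = 60606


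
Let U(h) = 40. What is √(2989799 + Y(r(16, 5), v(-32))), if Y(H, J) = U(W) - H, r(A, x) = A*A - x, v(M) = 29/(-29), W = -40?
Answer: 14*√15253 ≈ 1729.0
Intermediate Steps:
v(M) = -1 (v(M) = 29*(-1/29) = -1)
r(A, x) = A² - x
Y(H, J) = 40 - H
√(2989799 + Y(r(16, 5), v(-32))) = √(2989799 + (40 - (16² - 1*5))) = √(2989799 + (40 - (256 - 5))) = √(2989799 + (40 - 1*251)) = √(2989799 + (40 - 251)) = √(2989799 - 211) = √2989588 = 14*√15253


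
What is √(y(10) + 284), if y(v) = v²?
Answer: 8*√6 ≈ 19.596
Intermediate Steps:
√(y(10) + 284) = √(10² + 284) = √(100 + 284) = √384 = 8*√6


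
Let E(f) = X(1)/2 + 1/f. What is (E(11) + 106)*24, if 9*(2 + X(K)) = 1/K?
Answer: 83276/33 ≈ 2523.5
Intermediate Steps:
X(K) = -2 + 1/(9*K) (X(K) = -2 + (1/K)/9 = -2 + 1/(9*K))
E(f) = -17/18 + 1/f (E(f) = (-2 + (1/9)/1)/2 + 1/f = (-2 + (1/9)*1)*(1/2) + 1/f = (-2 + 1/9)*(1/2) + 1/f = -17/9*1/2 + 1/f = -17/18 + 1/f)
(E(11) + 106)*24 = ((-17/18 + 1/11) + 106)*24 = (-169/198 + 106)*24 = (20819/198)*24 = 83276/33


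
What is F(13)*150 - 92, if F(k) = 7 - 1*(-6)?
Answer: 1858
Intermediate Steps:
F(k) = 13 (F(k) = 7 + 6 = 13)
F(13)*150 - 92 = 13*150 - 92 = 1950 - 92 = 1858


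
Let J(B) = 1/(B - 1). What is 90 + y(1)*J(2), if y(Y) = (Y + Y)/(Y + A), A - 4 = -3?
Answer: 91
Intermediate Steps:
A = 1 (A = 4 - 3 = 1)
y(Y) = 2*Y/(1 + Y) (y(Y) = (Y + Y)/(Y + 1) = (2*Y)/(1 + Y) = 2*Y/(1 + Y))
J(B) = 1/(-1 + B)
90 + y(1)*J(2) = 90 + (2*1/(1 + 1))/(-1 + 2) = 90 + (2*1/2)/1 = 90 + (2*1*(½))*1 = 90 + 1*1 = 90 + 1 = 91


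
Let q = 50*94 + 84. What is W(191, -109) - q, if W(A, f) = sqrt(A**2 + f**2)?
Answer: -4784 + sqrt(48362) ≈ -4564.1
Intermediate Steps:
q = 4784 (q = 4700 + 84 = 4784)
W(191, -109) - q = sqrt(191**2 + (-109)**2) - 1*4784 = sqrt(36481 + 11881) - 4784 = sqrt(48362) - 4784 = -4784 + sqrt(48362)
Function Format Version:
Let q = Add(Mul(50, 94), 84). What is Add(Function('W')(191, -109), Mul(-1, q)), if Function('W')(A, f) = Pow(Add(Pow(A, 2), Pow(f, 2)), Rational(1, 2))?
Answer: Add(-4784, Pow(48362, Rational(1, 2))) ≈ -4564.1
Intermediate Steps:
q = 4784 (q = Add(4700, 84) = 4784)
Add(Function('W')(191, -109), Mul(-1, q)) = Add(Pow(Add(Pow(191, 2), Pow(-109, 2)), Rational(1, 2)), Mul(-1, 4784)) = Add(Pow(Add(36481, 11881), Rational(1, 2)), -4784) = Add(Pow(48362, Rational(1, 2)), -4784) = Add(-4784, Pow(48362, Rational(1, 2)))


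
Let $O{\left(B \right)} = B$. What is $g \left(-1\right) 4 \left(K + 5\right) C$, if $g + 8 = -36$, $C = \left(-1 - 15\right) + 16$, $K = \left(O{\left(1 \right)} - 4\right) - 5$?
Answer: $0$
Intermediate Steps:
$K = -8$ ($K = \left(1 - 4\right) - 5 = -3 - 5 = -8$)
$C = 0$ ($C = -16 + 16 = 0$)
$g = -44$ ($g = -8 - 36 = -44$)
$g \left(-1\right) 4 \left(K + 5\right) C = - 44 \left(-1\right) 4 \left(-8 + 5\right) 0 = - 44 \left(\left(-4\right) \left(-3\right)\right) 0 = \left(-44\right) 12 \cdot 0 = \left(-528\right) 0 = 0$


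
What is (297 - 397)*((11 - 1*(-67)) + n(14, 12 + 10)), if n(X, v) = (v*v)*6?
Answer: -298200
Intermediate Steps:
n(X, v) = 6*v**2 (n(X, v) = v**2*6 = 6*v**2)
(297 - 397)*((11 - 1*(-67)) + n(14, 12 + 10)) = (297 - 397)*((11 - 1*(-67)) + 6*(12 + 10)**2) = -100*((11 + 67) + 6*22**2) = -100*(78 + 6*484) = -100*(78 + 2904) = -100*2982 = -298200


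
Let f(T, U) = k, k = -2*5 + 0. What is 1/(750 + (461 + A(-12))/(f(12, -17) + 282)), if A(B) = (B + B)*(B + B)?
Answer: 16/12061 ≈ 0.0013266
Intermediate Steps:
k = -10 (k = -10 + 0 = -10)
f(T, U) = -10
A(B) = 4*B² (A(B) = (2*B)*(2*B) = 4*B²)
1/(750 + (461 + A(-12))/(f(12, -17) + 282)) = 1/(750 + (461 + 4*(-12)²)/(-10 + 282)) = 1/(750 + (461 + 4*144)/272) = 1/(750 + (461 + 576)*(1/272)) = 1/(750 + 1037*(1/272)) = 1/(750 + 61/16) = 1/(12061/16) = 16/12061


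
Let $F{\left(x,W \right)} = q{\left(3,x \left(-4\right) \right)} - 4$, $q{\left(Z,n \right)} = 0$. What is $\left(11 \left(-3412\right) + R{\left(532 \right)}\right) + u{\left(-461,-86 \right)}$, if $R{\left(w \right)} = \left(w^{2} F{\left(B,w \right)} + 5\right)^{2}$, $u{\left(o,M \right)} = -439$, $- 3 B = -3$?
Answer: $1281629994310$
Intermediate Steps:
$B = 1$ ($B = \left(- \frac{1}{3}\right) \left(-3\right) = 1$)
$F{\left(x,W \right)} = -4$ ($F{\left(x,W \right)} = 0 - 4 = -4$)
$R{\left(w \right)} = \left(5 - 4 w^{2}\right)^{2}$ ($R{\left(w \right)} = \left(w^{2} \left(-4\right) + 5\right)^{2} = \left(- 4 w^{2} + 5\right)^{2} = \left(5 - 4 w^{2}\right)^{2}$)
$\left(11 \left(-3412\right) + R{\left(532 \right)}\right) + u{\left(-461,-86 \right)} = \left(11 \left(-3412\right) + \left(5 - 4 \cdot 532^{2}\right)^{2}\right) - 439 = \left(-37532 + \left(5 - 1132096\right)^{2}\right) - 439 = \left(-37532 + \left(-1132091\right)^{2}\right) - 439 = \left(-37532 + 1281630032281\right) - 439 = 1281629994749 - 439 = 1281629994310$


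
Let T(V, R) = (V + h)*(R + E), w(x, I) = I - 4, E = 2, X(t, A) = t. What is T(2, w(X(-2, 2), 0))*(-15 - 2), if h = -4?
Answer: -68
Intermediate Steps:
w(x, I) = -4 + I
T(V, R) = (-4 + V)*(2 + R) (T(V, R) = (V - 4)*(R + 2) = (-4 + V)*(2 + R))
T(2, w(X(-2, 2), 0))*(-15 - 2) = (-8 - 4*(-4 + 0) + 2*2 + (-4 + 0)*2)*(-15 - 2) = (-8 - 4*(-4) + 4 - 4*2)*(-17) = (-8 + 16 + 4 - 8)*(-17) = 4*(-17) = -68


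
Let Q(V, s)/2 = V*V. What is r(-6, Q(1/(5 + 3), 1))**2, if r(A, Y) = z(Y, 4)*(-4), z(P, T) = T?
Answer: 256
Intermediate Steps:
Q(V, s) = 2*V**2 (Q(V, s) = 2*(V*V) = 2*V**2)
r(A, Y) = -16 (r(A, Y) = 4*(-4) = -16)
r(-6, Q(1/(5 + 3), 1))**2 = (-16)**2 = 256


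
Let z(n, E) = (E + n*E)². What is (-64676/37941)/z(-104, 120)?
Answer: -16169/1449057848400 ≈ -1.1158e-8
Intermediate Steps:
z(n, E) = (E + E*n)²
(-64676/37941)/z(-104, 120) = (-64676/37941)/((120²*(1 - 104)²)) = (-64676*1/37941)/((14400*(-103)²)) = -64676/(37941*(14400*10609)) = -64676/37941/152769600 = -64676/37941*1/152769600 = -16169/1449057848400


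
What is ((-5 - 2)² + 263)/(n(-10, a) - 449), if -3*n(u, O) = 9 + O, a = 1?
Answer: -936/1357 ≈ -0.68976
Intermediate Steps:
n(u, O) = -3 - O/3 (n(u, O) = -(9 + O)/3 = -3 - O/3)
((-5 - 2)² + 263)/(n(-10, a) - 449) = ((-5 - 2)² + 263)/((-3 - ⅓*1) - 449) = ((-7)² + 263)/((-3 - ⅓) - 449) = (49 + 263)/(-10/3 - 449) = 312/(-1357/3) = 312*(-3/1357) = -936/1357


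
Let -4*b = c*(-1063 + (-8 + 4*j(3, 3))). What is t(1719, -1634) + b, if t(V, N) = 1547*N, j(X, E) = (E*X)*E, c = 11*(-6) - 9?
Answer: -10183417/4 ≈ -2.5459e+6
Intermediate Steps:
c = -75 (c = -66 - 9 = -75)
j(X, E) = X*E**2
b = -72225/4 (b = -(-75)*(-1063 + (-8 + 4*(3*3**2)))/4 = -(-75)*(-1063 + (-8 + 4*(3*9)))/4 = -(-75)*(-1063 + (-8 + 4*27))/4 = -(-75)*(-1063 + (-8 + 108))/4 = -(-75)*(-1063 + 100)/4 = -(-75)*(-963)/4 = -1/4*72225 = -72225/4 ≈ -18056.)
t(1719, -1634) + b = 1547*(-1634) - 72225/4 = -2527798 - 72225/4 = -10183417/4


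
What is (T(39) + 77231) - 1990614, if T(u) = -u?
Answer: -1913422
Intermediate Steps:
(T(39) + 77231) - 1990614 = (-1*39 + 77231) - 1990614 = (-39 + 77231) - 1990614 = 77192 - 1990614 = -1913422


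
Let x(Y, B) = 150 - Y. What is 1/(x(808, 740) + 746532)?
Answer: 1/745874 ≈ 1.3407e-6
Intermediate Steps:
1/(x(808, 740) + 746532) = 1/((150 - 1*808) + 746532) = 1/((150 - 808) + 746532) = 1/(-658 + 746532) = 1/745874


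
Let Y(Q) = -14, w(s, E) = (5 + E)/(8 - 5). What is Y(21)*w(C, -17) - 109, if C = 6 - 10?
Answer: -53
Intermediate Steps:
C = -4
w(s, E) = 5/3 + E/3 (w(s, E) = (5 + E)/3 = (5 + E)*(1/3) = 5/3 + E/3)
Y(21)*w(C, -17) - 109 = -14*(5/3 + (1/3)*(-17)) - 109 = -14*(5/3 - 17/3) - 109 = -14*(-4) - 109 = 56 - 109 = -53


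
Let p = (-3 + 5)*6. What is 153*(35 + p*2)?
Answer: 9027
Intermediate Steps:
p = 12 (p = 2*6 = 12)
153*(35 + p*2) = 153*(35 + 12*2) = 153*(35 + 24) = 153*59 = 9027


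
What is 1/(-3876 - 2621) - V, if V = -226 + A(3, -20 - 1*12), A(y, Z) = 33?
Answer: 1253920/6497 ≈ 193.00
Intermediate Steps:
V = -193 (V = -226 + 33 = -193)
1/(-3876 - 2621) - V = 1/(-3876 - 2621) - 1*(-193) = 1/(-6497) + 193 = -1/6497 + 193 = 1253920/6497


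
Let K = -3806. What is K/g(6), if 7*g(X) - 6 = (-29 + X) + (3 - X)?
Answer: 13321/10 ≈ 1332.1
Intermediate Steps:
g(X) = -20/7 (g(X) = 6/7 + ((-29 + X) + (3 - X))/7 = 6/7 + (1/7)*(-26) = 6/7 - 26/7 = -20/7)
K/g(6) = -3806/(-20/7) = -3806*(-7/20) = 13321/10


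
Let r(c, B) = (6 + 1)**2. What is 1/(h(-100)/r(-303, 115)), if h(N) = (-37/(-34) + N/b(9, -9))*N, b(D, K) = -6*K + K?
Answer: 7497/17350 ≈ 0.43210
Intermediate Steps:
b(D, K) = -5*K
h(N) = N*(37/34 + N/45) (h(N) = (-37/(-34) + N/((-5*(-9))))*N = (-37*(-1/34) + N/45)*N = (37/34 + N*(1/45))*N = (37/34 + N/45)*N = N*(37/34 + N/45))
r(c, B) = 49 (r(c, B) = 7**2 = 49)
1/(h(-100)/r(-303, 115)) = 1/(((1/1530)*(-100)*(1665 + 34*(-100)))/49) = 1/(((1/1530)*(-100)*(1665 - 3400))*(1/49)) = 1/(((1/1530)*(-100)*(-1735))*(1/49)) = 1/((17350/153)*(1/49)) = 1/(17350/7497) = 7497/17350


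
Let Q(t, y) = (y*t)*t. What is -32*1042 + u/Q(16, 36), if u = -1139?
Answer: -307299443/9216 ≈ -33344.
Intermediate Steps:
Q(t, y) = y*t² (Q(t, y) = (t*y)*t = y*t²)
-32*1042 + u/Q(16, 36) = -32*1042 - 1139/(36*16²) = -33344 - 1139/(36*256) = -33344 - 1139/9216 = -307299443/9216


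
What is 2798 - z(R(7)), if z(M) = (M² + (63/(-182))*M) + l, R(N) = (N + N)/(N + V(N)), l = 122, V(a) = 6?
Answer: 452111/169 ≈ 2675.2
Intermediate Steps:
R(N) = 2*N/(6 + N) (R(N) = (N + N)/(N + 6) = (2*N)/(6 + N) = 2*N/(6 + N))
z(M) = 122 + M² - 9*M/26 (z(M) = (M² + (63/(-182))*M) + 122 = (M² + (63*(-1/182))*M) + 122 = (M² - 9*M/26) + 122 = 122 + M² - 9*M/26)
2798 - z(R(7)) = 2798 - (122 + (2*7/(6 + 7))² - 9*7/(13*(6 + 7))) = 2798 - (122 + (2*7/13)² - 9*7/(13*13)) = 2798 - (122 + (2*7*(1/13))² - 9*7/(13*13)) = 2798 - (122 + (14/13)² - 9/26*14/13) = 2798 - (122 + 196/169 - 63/169) = 2798 - 1*20751/169 = 2798 - 20751/169 = 452111/169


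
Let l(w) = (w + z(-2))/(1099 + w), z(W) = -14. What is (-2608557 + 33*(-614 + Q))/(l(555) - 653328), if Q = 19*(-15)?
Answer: 4363622496/1080603971 ≈ 4.0381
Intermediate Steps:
Q = -285
l(w) = (-14 + w)/(1099 + w) (l(w) = (w - 14)/(1099 + w) = (-14 + w)/(1099 + w))
(-2608557 + 33*(-614 + Q))/(l(555) - 653328) = (-2608557 + 33*(-614 - 285))/((-14 + 555)/(1099 + 555) - 653328) = (-2608557 + 33*(-899))/(541/1654 - 653328) = (-2608557 - 29667)/((1/1654)*541 - 653328) = -2638224/(541/1654 - 653328) = -2638224/(-1080603971/1654) = -2638224*(-1654/1080603971) = 4363622496/1080603971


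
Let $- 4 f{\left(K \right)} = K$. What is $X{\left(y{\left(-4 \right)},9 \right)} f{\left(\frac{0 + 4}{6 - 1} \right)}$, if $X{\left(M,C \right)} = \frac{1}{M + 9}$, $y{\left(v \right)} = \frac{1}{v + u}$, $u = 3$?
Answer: $- \frac{1}{40} \approx -0.025$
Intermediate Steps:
$f{\left(K \right)} = - \frac{K}{4}$
$y{\left(v \right)} = \frac{1}{3 + v}$ ($y{\left(v \right)} = \frac{1}{v + 3} = \frac{1}{3 + v}$)
$X{\left(M,C \right)} = \frac{1}{9 + M}$
$X{\left(y{\left(-4 \right)},9 \right)} f{\left(\frac{0 + 4}{6 - 1} \right)} = \frac{\left(- \frac{1}{4}\right) \frac{0 + 4}{6 - 1}}{9 + \frac{1}{3 - 4}} = \frac{\left(- \frac{1}{4}\right) \frac{4}{5}}{9 + \frac{1}{-1}} = \frac{\left(- \frac{1}{4}\right) 4 \cdot \frac{1}{5}}{9 - 1} = \frac{\left(- \frac{1}{4}\right) \frac{4}{5}}{8} = \frac{1}{8} \left(- \frac{1}{5}\right) = - \frac{1}{40}$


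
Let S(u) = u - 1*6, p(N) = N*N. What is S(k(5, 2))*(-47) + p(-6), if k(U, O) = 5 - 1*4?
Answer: 271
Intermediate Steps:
k(U, O) = 1 (k(U, O) = 5 - 4 = 1)
p(N) = N**2
S(u) = -6 + u (S(u) = u - 6 = -6 + u)
S(k(5, 2))*(-47) + p(-6) = (-6 + 1)*(-47) + (-6)**2 = -5*(-47) + 36 = 235 + 36 = 271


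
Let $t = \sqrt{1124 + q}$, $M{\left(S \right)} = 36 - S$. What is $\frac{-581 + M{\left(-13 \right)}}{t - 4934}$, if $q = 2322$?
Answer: $\frac{1312444}{12170455} + \frac{266 \sqrt{3446}}{12170455} \approx 0.10912$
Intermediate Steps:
$t = \sqrt{3446}$ ($t = \sqrt{1124 + 2322} = \sqrt{3446} \approx 58.703$)
$\frac{-581 + M{\left(-13 \right)}}{t - 4934} = \frac{-581 + \left(36 - -13\right)}{\sqrt{3446} - 4934} = \frac{-581 + \left(36 + 13\right)}{-4934 + \sqrt{3446}} = \frac{-581 + 49}{-4934 + \sqrt{3446}} = - \frac{532}{-4934 + \sqrt{3446}}$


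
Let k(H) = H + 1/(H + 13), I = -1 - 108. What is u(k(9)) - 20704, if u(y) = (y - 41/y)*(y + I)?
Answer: -2037572107/96316 ≈ -21155.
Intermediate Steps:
I = -109
k(H) = H + 1/(13 + H)
u(y) = (-109 + y)*(y - 41/y) (u(y) = (y - 41/y)*(y - 109) = (y - 41/y)*(-109 + y) = (-109 + y)*(y - 41/y))
u(k(9)) - 20704 = (-41 + ((1 + 9² + 13*9)/(13 + 9))² - 109*(1 + 9² + 13*9)/(13 + 9) + 4469/(((1 + 9² + 13*9)/(13 + 9)))) - 20704 = (-41 + ((1 + 81 + 117)/22)² - 109*(1 + 81 + 117)/22 + 4469/(((1 + 81 + 117)/22))) - 20704 = (-41 + ((1/22)*199)² - 109*199/22 + 4469/(((1/22)*199))) - 20704 = (-41 + (199/22)² - 109*199/22 + 4469/(199/22)) - 20704 = (-41 + 39601/484 - 21691/22 + 4469*(22/199)) - 20704 = (-41 + 39601/484 - 21691/22 + 98318/199) - 20704 = -43445643/96316 - 20704 = -2037572107/96316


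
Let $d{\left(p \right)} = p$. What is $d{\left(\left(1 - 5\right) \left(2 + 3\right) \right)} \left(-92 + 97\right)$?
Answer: $-100$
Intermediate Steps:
$d{\left(\left(1 - 5\right) \left(2 + 3\right) \right)} \left(-92 + 97\right) = \left(1 - 5\right) \left(2 + 3\right) \left(-92 + 97\right) = \left(-4\right) 5 \cdot 5 = \left(-20\right) 5 = -100$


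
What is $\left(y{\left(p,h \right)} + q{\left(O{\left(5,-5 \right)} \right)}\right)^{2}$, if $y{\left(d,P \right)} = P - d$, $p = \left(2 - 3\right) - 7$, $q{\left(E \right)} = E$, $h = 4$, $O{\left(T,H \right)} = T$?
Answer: $289$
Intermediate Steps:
$p = -8$ ($p = -1 - 7 = -8$)
$\left(y{\left(p,h \right)} + q{\left(O{\left(5,-5 \right)} \right)}\right)^{2} = \left(\left(4 - -8\right) + 5\right)^{2} = \left(\left(4 + 8\right) + 5\right)^{2} = \left(12 + 5\right)^{2} = 17^{2} = 289$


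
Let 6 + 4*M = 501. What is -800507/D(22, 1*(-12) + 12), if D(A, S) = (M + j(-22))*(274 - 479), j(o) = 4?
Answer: 3202028/104755 ≈ 30.567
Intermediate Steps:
M = 495/4 (M = -3/2 + (¼)*501 = -3/2 + 501/4 = 495/4 ≈ 123.75)
D(A, S) = -104755/4 (D(A, S) = (495/4 + 4)*(274 - 479) = (511/4)*(-205) = -104755/4)
-800507/D(22, 1*(-12) + 12) = -800507/(-104755/4) = -800507*(-4/104755) = 3202028/104755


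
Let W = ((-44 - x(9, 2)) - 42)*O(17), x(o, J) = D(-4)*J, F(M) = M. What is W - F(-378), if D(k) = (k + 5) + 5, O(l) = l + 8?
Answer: -2072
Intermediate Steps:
O(l) = 8 + l
D(k) = 10 + k (D(k) = (5 + k) + 5 = 10 + k)
x(o, J) = 6*J (x(o, J) = (10 - 4)*J = 6*J)
W = -2450 (W = ((-44 - 6*2) - 42)*(8 + 17) = ((-44 - 1*12) - 42)*25 = ((-44 - 12) - 42)*25 = (-56 - 42)*25 = -98*25 = -2450)
W - F(-378) = -2450 - 1*(-378) = -2450 + 378 = -2072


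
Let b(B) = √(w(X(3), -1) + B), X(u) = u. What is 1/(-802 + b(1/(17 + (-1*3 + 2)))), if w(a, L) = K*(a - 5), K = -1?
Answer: -12832/10291231 - 4*√33/10291231 ≈ -0.0012491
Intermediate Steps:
w(a, L) = 5 - a (w(a, L) = -(a - 5) = -(-5 + a) = 5 - a)
b(B) = √(2 + B) (b(B) = √((5 - 1*3) + B) = √((5 - 3) + B) = √(2 + B))
1/(-802 + b(1/(17 + (-1*3 + 2)))) = 1/(-802 + √(2 + 1/(17 + (-1*3 + 2)))) = 1/(-802 + √(2 + 1/(17 + (-3 + 2)))) = 1/(-802 + √(2 + 1/(17 - 1))) = 1/(-802 + √(2 + 1/16)) = 1/(-802 + √(33/16)) = 1/(-802 + √33/4)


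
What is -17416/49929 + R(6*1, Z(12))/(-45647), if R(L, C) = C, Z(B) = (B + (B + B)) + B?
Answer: -797384744/2279109063 ≈ -0.34987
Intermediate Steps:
Z(B) = 4*B (Z(B) = (B + 2*B) + B = 3*B + B = 4*B)
-17416/49929 + R(6*1, Z(12))/(-45647) = -17416/49929 + (4*12)/(-45647) = -17416*1/49929 + 48*(-1/45647) = -17416/49929 - 48/45647 = -797384744/2279109063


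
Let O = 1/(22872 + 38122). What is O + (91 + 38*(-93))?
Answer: -210002341/60994 ≈ -3443.0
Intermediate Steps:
O = 1/60994 ≈ 1.6395e-5
O + (91 + 38*(-93)) = 1/60994 + (91 + 38*(-93)) = 1/60994 + (91 - 3534) = 1/60994 - 3443 = -210002341/60994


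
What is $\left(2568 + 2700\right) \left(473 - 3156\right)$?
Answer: $-14134044$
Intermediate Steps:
$\left(2568 + 2700\right) \left(473 - 3156\right) = 5268 \left(-2683\right) = -14134044$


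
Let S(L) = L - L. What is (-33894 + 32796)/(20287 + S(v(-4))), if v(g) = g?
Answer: -1098/20287 ≈ -0.054123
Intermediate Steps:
S(L) = 0
(-33894 + 32796)/(20287 + S(v(-4))) = (-33894 + 32796)/(20287 + 0) = -1098/20287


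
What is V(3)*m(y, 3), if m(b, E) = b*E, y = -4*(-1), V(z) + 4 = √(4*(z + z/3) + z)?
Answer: -48 + 12*√19 ≈ 4.3068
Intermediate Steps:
V(z) = -4 + √57*√z/3 (V(z) = -4 + √(4*(z + z/3) + z) = -4 + √(4*(4*z/3) + z) = -4 + √(16*z/3 + z) = -4 + √(19*z/3) = -4 + √57*√z/3)
y = 4
m(b, E) = E*b
V(3)*m(y, 3) = (-4 + √57*√3/3)*(3*4) = (-4 + √19)*12 = -48 + 12*√19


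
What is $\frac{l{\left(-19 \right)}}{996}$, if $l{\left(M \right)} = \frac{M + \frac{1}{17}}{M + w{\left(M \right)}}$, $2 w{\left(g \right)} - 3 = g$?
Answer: $\frac{161}{228582} \approx 0.00070434$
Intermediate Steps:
$w{\left(g \right)} = \frac{3}{2} + \frac{g}{2}$
$l{\left(M \right)} = \frac{\frac{1}{17} + M}{\frac{3}{2} + \frac{3 M}{2}}$ ($l{\left(M \right)} = \frac{M + \frac{1}{17}}{M + \left(\frac{3}{2} + \frac{M}{2}\right)} = \frac{M + \frac{1}{17}}{\frac{3}{2} + \frac{3 M}{2}} = \frac{\frac{1}{17} + M}{\frac{3}{2} + \frac{3 M}{2}}$)
$\frac{l{\left(-19 \right)}}{996} = \frac{\frac{2}{51} \frac{1}{1 - 19} \left(1 + 17 \left(-19\right)\right)}{996} = \frac{2 \left(1 - 323\right)}{51 \left(-18\right)} \frac{1}{996} = \frac{2}{51} \left(- \frac{1}{18}\right) \left(-322\right) \frac{1}{996} = \frac{322}{459} \cdot \frac{1}{996} = \frac{161}{228582}$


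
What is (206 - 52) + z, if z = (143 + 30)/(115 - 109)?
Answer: 1097/6 ≈ 182.83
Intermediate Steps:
z = 173/6 ≈ 28.833
(206 - 52) + z = (206 - 52) + 173/6 = 154 + 173/6 = 1097/6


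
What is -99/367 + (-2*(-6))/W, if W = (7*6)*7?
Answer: -4117/17983 ≈ -0.22894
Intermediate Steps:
W = 294 (W = 42*7 = 294)
-99/367 + (-2*(-6))/W = -99/367 - 2*(-6)/294 = -99*1/367 + 12*(1/294) = -99/367 + 2/49 = -4117/17983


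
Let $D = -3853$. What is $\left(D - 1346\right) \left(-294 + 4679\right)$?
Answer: $-22797615$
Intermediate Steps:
$\left(D - 1346\right) \left(-294 + 4679\right) = \left(-3853 - 1346\right) \left(-294 + 4679\right) = \left(-5199\right) 4385 = -22797615$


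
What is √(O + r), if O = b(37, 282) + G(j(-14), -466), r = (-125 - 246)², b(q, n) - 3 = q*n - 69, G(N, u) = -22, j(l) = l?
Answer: 27*√203 ≈ 384.69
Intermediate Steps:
b(q, n) = -66 + n*q (b(q, n) = 3 + (q*n - 69) = 3 + (n*q - 69) = 3 + (-69 + n*q) = -66 + n*q)
r = 137641 (r = (-371)² = 137641)
O = 10346 (O = (-66 + 282*37) - 22 = (-66 + 10434) - 22 = 10368 - 22 = 10346)
√(O + r) = √(10346 + 137641) = √147987 = 27*√203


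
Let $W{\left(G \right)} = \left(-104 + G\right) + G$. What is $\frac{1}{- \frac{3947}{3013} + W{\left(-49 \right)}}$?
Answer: $- \frac{3013}{612573} \approx -0.0049186$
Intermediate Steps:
$W{\left(G \right)} = -104 + 2 G$
$\frac{1}{- \frac{3947}{3013} + W{\left(-49 \right)}} = \frac{1}{- \frac{3947}{3013} + \left(-104 + 2 \left(-49\right)\right)} = \frac{1}{\left(-3947\right) \frac{1}{3013} - 202} = \frac{1}{- \frac{3947}{3013} - 202} = \frac{1}{- \frac{612573}{3013}} = - \frac{3013}{612573}$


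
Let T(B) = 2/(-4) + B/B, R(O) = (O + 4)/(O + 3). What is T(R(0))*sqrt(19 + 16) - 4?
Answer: -4 + sqrt(35)/2 ≈ -1.0420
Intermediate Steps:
R(O) = (4 + O)/(3 + O)
T(B) = 1/2 (T(B) = 2*(-1/4) + 1 = -1/2 + 1 = 1/2)
T(R(0))*sqrt(19 + 16) - 4 = sqrt(19 + 16)/2 - 4 = sqrt(35)/2 - 4 = -4 + sqrt(35)/2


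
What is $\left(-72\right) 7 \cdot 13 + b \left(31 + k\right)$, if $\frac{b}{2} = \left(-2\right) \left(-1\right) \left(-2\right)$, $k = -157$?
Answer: $-5544$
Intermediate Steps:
$b = -8$ ($b = 2 \left(-2\right) \left(-1\right) \left(-2\right) = 2 \cdot 2 \left(-2\right) = 2 \left(-4\right) = -8$)
$\left(-72\right) 7 \cdot 13 + b \left(31 + k\right) = \left(-72\right) 7 \cdot 13 - 8 \left(31 - 157\right) = \left(-504\right) 13 - -1008 = -6552 + 1008 = -5544$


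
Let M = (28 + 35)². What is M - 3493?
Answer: 476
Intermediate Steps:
M = 3969 (M = 63² = 3969)
M - 3493 = 3969 - 3493 = 476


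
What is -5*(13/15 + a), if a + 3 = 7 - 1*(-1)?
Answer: -88/3 ≈ -29.333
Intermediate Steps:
a = 5 (a = -3 + (7 - 1*(-1)) = -3 + (7 + 1) = -3 + 8 = 5)
-5*(13/15 + a) = -5*(13/15 + 5) = -5*88/15 = -88/3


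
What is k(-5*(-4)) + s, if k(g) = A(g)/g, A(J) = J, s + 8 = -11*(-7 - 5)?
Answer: 125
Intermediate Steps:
s = 124 (s = -8 - 11*(-7 - 5) = -8 - 11*(-12) = -8 + 132 = 124)
k(g) = 1 (k(g) = g/g = 1)
k(-5*(-4)) + s = 1 + 124 = 125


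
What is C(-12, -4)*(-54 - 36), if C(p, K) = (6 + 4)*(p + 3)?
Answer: 8100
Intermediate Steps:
C(p, K) = 30 + 10*p (C(p, K) = 10*(3 + p) = 30 + 10*p)
C(-12, -4)*(-54 - 36) = (30 + 10*(-12))*(-54 - 36) = (30 - 120)*(-90) = -90*(-90) = 8100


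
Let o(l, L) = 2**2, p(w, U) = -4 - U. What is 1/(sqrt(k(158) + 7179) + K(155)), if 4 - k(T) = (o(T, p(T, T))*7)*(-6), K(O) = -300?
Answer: -300/82649 - sqrt(7351)/82649 ≈ -0.0046672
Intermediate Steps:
o(l, L) = 4
k(T) = 172 (k(T) = 4 - 4*7*(-6) = 4 - 28*(-6) = 4 - 1*(-168) = 4 + 168 = 172)
1/(sqrt(k(158) + 7179) + K(155)) = 1/(sqrt(172 + 7179) - 300) = 1/(sqrt(7351) - 300) = 1/(-300 + sqrt(7351))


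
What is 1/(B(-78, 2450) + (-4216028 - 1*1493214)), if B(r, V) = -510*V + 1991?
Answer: -1/6956751 ≈ -1.4375e-7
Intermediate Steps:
B(r, V) = 1991 - 510*V
1/(B(-78, 2450) + (-4216028 - 1*1493214)) = 1/((1991 - 510*2450) + (-4216028 - 1*1493214)) = 1/((1991 - 1249500) + (-4216028 - 1493214)) = 1/(-1247509 - 5709242) = 1/(-6956751) = -1/6956751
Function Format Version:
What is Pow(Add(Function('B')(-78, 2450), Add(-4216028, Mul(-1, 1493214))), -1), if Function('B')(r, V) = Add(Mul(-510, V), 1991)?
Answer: Rational(-1, 6956751) ≈ -1.4375e-7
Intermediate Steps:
Function('B')(r, V) = Add(1991, Mul(-510, V))
Pow(Add(Function('B')(-78, 2450), Add(-4216028, Mul(-1, 1493214))), -1) = Pow(Add(Add(1991, Mul(-510, 2450)), Add(-4216028, Mul(-1, 1493214))), -1) = Pow(Add(Add(1991, -1249500), Add(-4216028, -1493214)), -1) = Pow(Add(-1247509, -5709242), -1) = Pow(-6956751, -1) = Rational(-1, 6956751)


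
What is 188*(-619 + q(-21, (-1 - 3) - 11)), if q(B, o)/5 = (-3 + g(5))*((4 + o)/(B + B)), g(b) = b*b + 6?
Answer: -328436/3 ≈ -1.0948e+5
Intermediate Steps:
g(b) = 6 + b**2 (g(b) = b**2 + 6 = 6 + b**2)
q(B, o) = 70*(4 + o)/B (q(B, o) = 5*((-3 + (6 + 5**2))*((4 + o)/(B + B))) = 5*((-3 + (6 + 25))*((4 + o)/((2*B)))) = 5*((-3 + 31)*((4 + o)*(1/(2*B)))) = 5*(28*((4 + o)/(2*B))) = 5*(14*(4 + o)/B) = 70*(4 + o)/B)
188*(-619 + q(-21, (-1 - 3) - 11)) = 188*(-619 + 70*(4 + ((-1 - 3) - 11))/(-21)) = 188*(-619 + 70*(-1/21)*(4 + (-4 - 11))) = 188*(-619 + 70*(-1/21)*(4 - 15)) = 188*(-619 + 70*(-1/21)*(-11)) = 188*(-619 + 110/3) = 188*(-1747/3) = -328436/3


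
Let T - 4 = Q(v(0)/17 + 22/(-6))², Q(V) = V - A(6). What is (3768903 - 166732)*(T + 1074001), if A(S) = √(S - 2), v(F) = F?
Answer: 34819788011114/9 ≈ 3.8689e+12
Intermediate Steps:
A(S) = √(-2 + S)
Q(V) = -2 + V (Q(V) = V - √(-2 + 6) = V - √4 = V - 1*2 = V - 2 = -2 + V)
T = 325/9 (T = 4 + (-2 + (0/17 + 22/(-6)))² = 4 + (-2 + (0*(1/17) + 22*(-⅙)))² = 4 + (-2 + (0 - 11/3))² = 4 + (-2 - 11/3)² = 4 + (-17/3)² = 4 + 289/9 = 325/9 ≈ 36.111)
(3768903 - 166732)*(T + 1074001) = (3768903 - 166732)*(325/9 + 1074001) = 3602171*(9666334/9) = 34819788011114/9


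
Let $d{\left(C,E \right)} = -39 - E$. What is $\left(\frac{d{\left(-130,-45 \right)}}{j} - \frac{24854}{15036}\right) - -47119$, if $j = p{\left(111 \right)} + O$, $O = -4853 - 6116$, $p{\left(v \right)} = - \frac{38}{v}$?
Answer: $\frac{431307206892367}{9153894246} \approx 47117.0$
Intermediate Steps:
$O = -10969$
$j = - \frac{1217597}{111}$ ($j = - \frac{38}{111} - 10969 = - \frac{1217597}{111} \approx -10969.0$)
$\left(\frac{d{\left(-130,-45 \right)}}{j} - \frac{24854}{15036}\right) - -47119 = \left(\frac{-39 - -45}{- \frac{1217597}{111}} - \frac{24854}{15036}\right) - -47119 = \left(\left(-39 + 45\right) \left(- \frac{111}{1217597}\right) - \frac{12427}{7518}\right) + 47119 = \left(6 \left(- \frac{111}{1217597}\right) - \frac{12427}{7518}\right) + 47119 = \left(- \frac{666}{1217597} - \frac{12427}{7518}\right) + 47119 = - \frac{15136084907}{9153894246} + 47119 = \frac{431307206892367}{9153894246}$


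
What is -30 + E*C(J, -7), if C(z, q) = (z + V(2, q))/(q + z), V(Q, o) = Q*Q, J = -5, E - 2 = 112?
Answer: -41/2 ≈ -20.500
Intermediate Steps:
E = 114 (E = 2 + 112 = 114)
V(Q, o) = Q²
C(z, q) = (4 + z)/(q + z) (C(z, q) = (z + 2²)/(q + z) = (z + 4)/(q + z) = (4 + z)/(q + z))
-30 + E*C(J, -7) = -30 + 114*((4 - 5)/(-7 - 5)) = -30 + 114*(-1/(-12)) = -30 + 114*(-1/12*(-1)) = -30 + 114*(1/12) = -30 + 19/2 = -41/2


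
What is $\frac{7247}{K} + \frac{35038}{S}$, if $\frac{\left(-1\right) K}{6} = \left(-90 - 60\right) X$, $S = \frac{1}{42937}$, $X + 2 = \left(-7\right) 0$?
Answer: $\frac{2707967883553}{1800} \approx 1.5044 \cdot 10^{9}$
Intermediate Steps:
$X = -2$ ($X = -2 - 0 = -2 + 0 = -2$)
$S = \frac{1}{42937} \approx 2.329 \cdot 10^{-5}$
$K = -1800$ ($K = - 6 \left(-90 - 60\right) \left(-2\right) = - 6 \left(\left(-150\right) \left(-2\right)\right) = \left(-6\right) 300 = -1800$)
$\frac{7247}{K} + \frac{35038}{S} = \frac{7247}{-1800} + 35038 \frac{1}{\frac{1}{42937}} = 7247 \left(- \frac{1}{1800}\right) + 35038 \cdot 42937 = - \frac{7247}{1800} + 1504426606 = \frac{2707967883553}{1800}$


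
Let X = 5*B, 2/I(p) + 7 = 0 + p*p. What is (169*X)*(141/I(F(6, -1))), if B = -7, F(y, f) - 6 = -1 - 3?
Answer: 2502045/2 ≈ 1.2510e+6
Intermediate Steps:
F(y, f) = 2 (F(y, f) = 6 + (-1 - 3) = 6 - 4 = 2)
I(p) = 2/(-7 + p**2) (I(p) = 2/(-7 + (0 + p*p)) = 2/(-7 + (0 + p**2)) = 2/(-7 + p**2))
X = -35 (X = 5*(-7) = -35)
(169*X)*(141/I(F(6, -1))) = (169*(-35))*(141/((2/(-7 + 2**2)))) = -834015/(2/(-7 + 4)) = -834015/(2/(-3)) = -834015/(2*(-1/3)) = -834015/(-2/3) = -834015*(-3)/2 = -5915*(-423/2) = 2502045/2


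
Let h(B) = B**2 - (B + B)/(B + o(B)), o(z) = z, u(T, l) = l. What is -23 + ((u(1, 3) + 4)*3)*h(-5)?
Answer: 481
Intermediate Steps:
h(B) = -1 + B**2 (h(B) = B**2 - (B + B)/(B + B) = B**2 - 2*B/(2*B) = B**2 - 2*B*1/(2*B) = B**2 - 1*1 = B**2 - 1 = -1 + B**2)
-23 + ((u(1, 3) + 4)*3)*h(-5) = -23 + ((3 + 4)*3)*(-1 + (-5)**2) = -23 + (7*3)*(-1 + 25) = -23 + 21*24 = -23 + 504 = 481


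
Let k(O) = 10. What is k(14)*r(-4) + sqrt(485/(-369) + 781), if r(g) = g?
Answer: -40 + 2*sqrt(2948966)/123 ≈ -12.077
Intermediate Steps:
k(14)*r(-4) + sqrt(485/(-369) + 781) = 10*(-4) + sqrt(485/(-369) + 781) = -40 + sqrt(485*(-1/369) + 781) = -40 + sqrt(-485/369 + 781) = -40 + sqrt(287704/369) = -40 + 2*sqrt(2948966)/123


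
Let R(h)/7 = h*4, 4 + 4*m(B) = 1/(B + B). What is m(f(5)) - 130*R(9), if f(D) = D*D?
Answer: -6552199/200 ≈ -32761.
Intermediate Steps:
f(D) = D²
m(B) = -1 + 1/(8*B) (m(B) = -1 + 1/(4*(B + B)) = -1 + 1/(4*((2*B))) = -1 + (1/(2*B))/4 = -1 + 1/(8*B))
R(h) = 28*h (R(h) = 7*(h*4) = 7*(4*h) = 28*h)
m(f(5)) - 130*R(9) = (⅛ - 1*5²)/(5²) - 3640*9 = (⅛ - 1*25)/25 - 130*252 = (⅛ - 25)/25 - 32760 = (1/25)*(-199/8) - 32760 = -199/200 - 32760 = -6552199/200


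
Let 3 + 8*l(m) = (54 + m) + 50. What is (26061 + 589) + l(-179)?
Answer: 106561/4 ≈ 26640.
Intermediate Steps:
l(m) = 101/8 + m/8 (l(m) = -3/8 + ((54 + m) + 50)/8 = -3/8 + (104 + m)/8 = -3/8 + (13 + m/8) = 101/8 + m/8)
(26061 + 589) + l(-179) = (26061 + 589) + (101/8 + (⅛)*(-179)) = 26650 + (101/8 - 179/8) = 26650 - 39/4 = 106561/4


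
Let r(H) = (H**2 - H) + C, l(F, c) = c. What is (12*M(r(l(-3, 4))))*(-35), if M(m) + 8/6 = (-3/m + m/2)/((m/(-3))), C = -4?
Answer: 18095/16 ≈ 1130.9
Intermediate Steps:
r(H) = -4 + H**2 - H (r(H) = (H**2 - H) - 4 = -4 + H**2 - H)
M(m) = -4/3 - 3*(m/2 - 3/m)/m (M(m) = -4/3 + (-3/m + m/2)/((m/(-3))) = -4/3 + (-3/m + m*(1/2))/((m*(-1/3))) = -4/3 + (-3/m + m/2)/((-m/3)) = -4/3 + (m/2 - 3/m)*(-3/m) = -4/3 - 3*(m/2 - 3/m)/m)
(12*M(r(l(-3, 4))))*(-35) = (12*(-17/6 + 9/(-4 + 4**2 - 1*4)**2))*(-35) = (12*(-17/6 + 9/(-4 + 16 - 4)**2))*(-35) = (12*(-17/6 + 9/8**2))*(-35) = (12*(-17/6 + 9*(1/64)))*(-35) = (12*(-17/6 + 9/64))*(-35) = (12*(-517/192))*(-35) = -517/16*(-35) = 18095/16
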